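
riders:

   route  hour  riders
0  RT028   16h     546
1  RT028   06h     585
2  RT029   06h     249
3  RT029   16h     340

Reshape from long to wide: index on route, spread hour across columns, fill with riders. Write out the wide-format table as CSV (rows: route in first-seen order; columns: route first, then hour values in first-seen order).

Columns: route plus the 2 distinct hour values (16h, 06h).
For example, row RT028 column 16h takes riders=546 from the long row (RT028, 16h).

route,16h,06h
RT028,546,585
RT029,340,249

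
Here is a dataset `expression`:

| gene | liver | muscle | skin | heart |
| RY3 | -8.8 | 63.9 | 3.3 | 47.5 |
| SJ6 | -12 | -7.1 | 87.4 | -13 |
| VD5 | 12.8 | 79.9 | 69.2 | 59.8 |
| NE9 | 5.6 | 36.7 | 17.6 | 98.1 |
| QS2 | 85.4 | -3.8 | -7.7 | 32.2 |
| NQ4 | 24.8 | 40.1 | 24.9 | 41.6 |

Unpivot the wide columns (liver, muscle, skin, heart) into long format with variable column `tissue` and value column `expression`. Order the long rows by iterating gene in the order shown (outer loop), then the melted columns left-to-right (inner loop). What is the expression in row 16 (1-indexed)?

98.1

24 rows total (6 × 4). Row 16: index ⌊(16-1)/4⌋ = 3 into gene → NE9; (16-1) mod 4 = 3 into the melted columns → heart.
So row 16 is (NE9, heart, 98.1); expression = 98.1.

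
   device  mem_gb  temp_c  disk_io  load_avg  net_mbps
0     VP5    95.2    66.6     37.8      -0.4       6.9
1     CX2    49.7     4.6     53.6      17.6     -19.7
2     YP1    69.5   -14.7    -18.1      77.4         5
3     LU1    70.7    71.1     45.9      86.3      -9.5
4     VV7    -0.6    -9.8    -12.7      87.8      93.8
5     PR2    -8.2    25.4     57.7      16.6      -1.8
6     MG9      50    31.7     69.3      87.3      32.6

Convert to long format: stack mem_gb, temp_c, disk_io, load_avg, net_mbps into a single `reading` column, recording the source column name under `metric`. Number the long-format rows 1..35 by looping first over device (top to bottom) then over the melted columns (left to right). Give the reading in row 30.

-1.8

35 rows total (7 × 5). Row 30: index ⌊(30-1)/5⌋ = 5 into device → PR2; (30-1) mod 5 = 4 into the melted columns → net_mbps.
So row 30 is (PR2, net_mbps, -1.8); reading = -1.8.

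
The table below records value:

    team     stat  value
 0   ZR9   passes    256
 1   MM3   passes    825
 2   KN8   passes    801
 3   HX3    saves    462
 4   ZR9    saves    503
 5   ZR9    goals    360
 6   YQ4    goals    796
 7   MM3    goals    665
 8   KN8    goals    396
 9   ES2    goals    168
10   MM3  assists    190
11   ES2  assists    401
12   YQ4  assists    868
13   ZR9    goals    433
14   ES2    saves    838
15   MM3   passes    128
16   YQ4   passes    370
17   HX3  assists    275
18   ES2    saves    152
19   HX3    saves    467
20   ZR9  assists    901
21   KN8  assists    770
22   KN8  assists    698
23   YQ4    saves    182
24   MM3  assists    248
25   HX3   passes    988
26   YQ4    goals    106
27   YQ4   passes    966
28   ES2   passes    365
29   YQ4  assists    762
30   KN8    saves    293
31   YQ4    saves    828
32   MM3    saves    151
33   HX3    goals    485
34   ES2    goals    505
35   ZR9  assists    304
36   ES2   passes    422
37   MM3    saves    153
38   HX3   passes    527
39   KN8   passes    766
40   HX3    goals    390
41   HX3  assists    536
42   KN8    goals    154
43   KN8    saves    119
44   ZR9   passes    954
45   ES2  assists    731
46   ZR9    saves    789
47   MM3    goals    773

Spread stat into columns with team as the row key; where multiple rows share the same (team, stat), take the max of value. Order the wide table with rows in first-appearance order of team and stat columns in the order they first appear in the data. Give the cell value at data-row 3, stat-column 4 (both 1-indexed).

With rows in first-appearance order of team, row 3 is team=KN8. stat columns in first-appearance order: passes, saves, goals, assists; column 4 is assists.
Long rows with team=KN8, stat=assists: max(770, 698) = 770.

770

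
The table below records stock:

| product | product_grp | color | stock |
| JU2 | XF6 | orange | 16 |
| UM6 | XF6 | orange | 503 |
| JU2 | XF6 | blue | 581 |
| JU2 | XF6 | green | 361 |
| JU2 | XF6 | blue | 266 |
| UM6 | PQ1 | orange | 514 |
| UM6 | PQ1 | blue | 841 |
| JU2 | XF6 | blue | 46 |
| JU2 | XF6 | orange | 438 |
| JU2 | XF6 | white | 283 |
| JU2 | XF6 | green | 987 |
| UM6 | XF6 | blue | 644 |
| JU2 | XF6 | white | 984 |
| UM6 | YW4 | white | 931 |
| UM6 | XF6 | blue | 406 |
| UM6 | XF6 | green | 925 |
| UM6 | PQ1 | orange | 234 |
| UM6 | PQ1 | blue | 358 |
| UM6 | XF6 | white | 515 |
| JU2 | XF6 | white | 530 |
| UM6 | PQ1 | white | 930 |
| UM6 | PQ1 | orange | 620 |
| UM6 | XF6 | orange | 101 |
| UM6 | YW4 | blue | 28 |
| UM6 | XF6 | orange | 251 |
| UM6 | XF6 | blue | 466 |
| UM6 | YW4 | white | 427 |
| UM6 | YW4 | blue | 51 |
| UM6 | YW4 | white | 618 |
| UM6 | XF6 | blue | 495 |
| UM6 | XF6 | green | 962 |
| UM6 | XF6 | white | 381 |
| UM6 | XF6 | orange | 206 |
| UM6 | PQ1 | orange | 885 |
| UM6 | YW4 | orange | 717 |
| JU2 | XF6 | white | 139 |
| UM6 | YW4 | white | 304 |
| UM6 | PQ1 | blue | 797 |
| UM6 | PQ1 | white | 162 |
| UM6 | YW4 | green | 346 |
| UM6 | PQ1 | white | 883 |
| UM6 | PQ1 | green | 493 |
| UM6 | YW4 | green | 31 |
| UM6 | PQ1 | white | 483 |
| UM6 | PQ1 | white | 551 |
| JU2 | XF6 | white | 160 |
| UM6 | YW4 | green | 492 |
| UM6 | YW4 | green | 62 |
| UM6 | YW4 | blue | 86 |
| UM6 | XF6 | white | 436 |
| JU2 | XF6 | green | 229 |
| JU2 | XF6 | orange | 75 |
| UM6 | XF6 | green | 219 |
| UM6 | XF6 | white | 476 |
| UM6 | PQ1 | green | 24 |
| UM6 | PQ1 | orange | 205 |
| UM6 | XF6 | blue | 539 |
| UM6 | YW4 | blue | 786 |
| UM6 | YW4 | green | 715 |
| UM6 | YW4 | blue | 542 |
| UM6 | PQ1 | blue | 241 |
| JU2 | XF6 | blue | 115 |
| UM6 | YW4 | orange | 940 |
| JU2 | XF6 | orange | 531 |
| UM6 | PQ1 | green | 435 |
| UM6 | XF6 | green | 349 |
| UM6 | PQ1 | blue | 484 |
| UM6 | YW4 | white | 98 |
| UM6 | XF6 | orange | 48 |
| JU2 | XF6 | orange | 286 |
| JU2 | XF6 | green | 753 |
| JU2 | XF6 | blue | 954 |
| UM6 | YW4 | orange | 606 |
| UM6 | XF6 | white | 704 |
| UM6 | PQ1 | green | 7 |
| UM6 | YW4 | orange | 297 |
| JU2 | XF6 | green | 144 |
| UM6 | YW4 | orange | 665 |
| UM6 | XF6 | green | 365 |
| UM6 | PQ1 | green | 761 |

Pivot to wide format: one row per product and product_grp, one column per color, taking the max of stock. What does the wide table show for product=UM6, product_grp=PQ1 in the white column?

930

Rows with product=UM6, product_grp=PQ1 and color=white: stock values are 930, 162, 883, 483, 551.
max(930, 162, 883, 483, 551) = 930.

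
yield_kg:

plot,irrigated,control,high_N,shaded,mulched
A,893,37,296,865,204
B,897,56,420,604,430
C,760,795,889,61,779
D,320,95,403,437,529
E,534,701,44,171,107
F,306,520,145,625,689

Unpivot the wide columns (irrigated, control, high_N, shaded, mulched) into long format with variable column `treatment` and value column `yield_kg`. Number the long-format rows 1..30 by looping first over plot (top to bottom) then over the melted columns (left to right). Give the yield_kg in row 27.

30 rows total (6 × 5). Row 27: index ⌊(27-1)/5⌋ = 5 into plot → F; (27-1) mod 5 = 1 into the melted columns → control.
So row 27 is (F, control, 520); yield_kg = 520.

520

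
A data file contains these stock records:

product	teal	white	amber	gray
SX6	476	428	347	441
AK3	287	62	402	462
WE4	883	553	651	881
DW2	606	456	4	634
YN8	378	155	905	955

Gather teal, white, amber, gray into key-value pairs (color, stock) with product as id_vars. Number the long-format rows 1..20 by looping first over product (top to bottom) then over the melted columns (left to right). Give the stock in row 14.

20 rows total (5 × 4). Row 14: index ⌊(14-1)/4⌋ = 3 into product → DW2; (14-1) mod 4 = 1 into the melted columns → white.
So row 14 is (DW2, white, 456); stock = 456.

456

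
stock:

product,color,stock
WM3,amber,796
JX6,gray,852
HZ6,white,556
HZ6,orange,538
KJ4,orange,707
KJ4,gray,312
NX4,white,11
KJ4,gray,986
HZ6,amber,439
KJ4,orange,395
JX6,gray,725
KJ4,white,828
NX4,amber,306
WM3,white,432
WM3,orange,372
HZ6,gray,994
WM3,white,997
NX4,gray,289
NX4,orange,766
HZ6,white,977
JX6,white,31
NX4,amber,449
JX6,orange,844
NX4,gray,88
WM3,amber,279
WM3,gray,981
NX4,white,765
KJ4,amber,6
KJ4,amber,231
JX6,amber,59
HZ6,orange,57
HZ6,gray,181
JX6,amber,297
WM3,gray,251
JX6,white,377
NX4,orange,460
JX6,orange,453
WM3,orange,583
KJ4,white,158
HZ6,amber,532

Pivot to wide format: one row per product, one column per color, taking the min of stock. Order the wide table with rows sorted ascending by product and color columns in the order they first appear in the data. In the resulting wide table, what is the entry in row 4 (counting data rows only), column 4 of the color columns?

With rows sorted ascending by product, row 4 is product=NX4. color columns in first-appearance order: amber, gray, white, orange; column 4 is orange.
Long rows with product=NX4, color=orange: min(766, 460) = 460.

460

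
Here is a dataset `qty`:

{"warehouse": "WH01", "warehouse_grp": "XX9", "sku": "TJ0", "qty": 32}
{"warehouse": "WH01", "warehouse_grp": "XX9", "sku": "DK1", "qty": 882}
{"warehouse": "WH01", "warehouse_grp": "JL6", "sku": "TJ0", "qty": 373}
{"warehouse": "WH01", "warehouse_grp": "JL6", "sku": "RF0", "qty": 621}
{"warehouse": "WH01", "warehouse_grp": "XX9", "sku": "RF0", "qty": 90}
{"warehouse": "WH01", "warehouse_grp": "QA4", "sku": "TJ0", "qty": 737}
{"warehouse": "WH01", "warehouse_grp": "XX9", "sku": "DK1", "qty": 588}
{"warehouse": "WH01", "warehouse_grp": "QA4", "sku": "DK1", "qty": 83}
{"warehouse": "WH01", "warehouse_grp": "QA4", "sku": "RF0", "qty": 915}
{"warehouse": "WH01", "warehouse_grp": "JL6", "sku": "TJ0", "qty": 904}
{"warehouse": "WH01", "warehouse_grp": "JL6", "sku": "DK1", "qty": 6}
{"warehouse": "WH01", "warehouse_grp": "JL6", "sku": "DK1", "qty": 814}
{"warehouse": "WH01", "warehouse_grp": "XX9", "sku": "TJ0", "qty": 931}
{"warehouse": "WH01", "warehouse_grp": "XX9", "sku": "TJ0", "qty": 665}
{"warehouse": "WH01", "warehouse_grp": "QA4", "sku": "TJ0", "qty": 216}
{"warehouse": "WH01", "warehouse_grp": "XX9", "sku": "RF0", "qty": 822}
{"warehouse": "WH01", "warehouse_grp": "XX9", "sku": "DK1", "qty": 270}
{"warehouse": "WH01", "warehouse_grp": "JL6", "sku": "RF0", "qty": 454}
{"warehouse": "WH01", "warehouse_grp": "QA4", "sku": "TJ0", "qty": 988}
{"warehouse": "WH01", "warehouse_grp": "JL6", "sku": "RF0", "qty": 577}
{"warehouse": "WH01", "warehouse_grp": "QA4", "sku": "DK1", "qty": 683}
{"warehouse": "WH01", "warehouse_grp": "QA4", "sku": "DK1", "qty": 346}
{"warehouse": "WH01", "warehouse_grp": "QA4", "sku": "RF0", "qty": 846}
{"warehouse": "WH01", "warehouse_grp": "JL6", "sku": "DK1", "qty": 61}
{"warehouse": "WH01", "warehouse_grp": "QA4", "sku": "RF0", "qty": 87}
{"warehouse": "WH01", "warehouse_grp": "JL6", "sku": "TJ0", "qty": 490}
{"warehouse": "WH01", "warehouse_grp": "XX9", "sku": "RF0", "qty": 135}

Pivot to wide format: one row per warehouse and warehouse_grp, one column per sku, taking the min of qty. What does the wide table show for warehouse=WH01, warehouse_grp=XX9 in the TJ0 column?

Rows with warehouse=WH01, warehouse_grp=XX9 and sku=TJ0: qty values are 32, 931, 665.
min(32, 931, 665) = 32.

32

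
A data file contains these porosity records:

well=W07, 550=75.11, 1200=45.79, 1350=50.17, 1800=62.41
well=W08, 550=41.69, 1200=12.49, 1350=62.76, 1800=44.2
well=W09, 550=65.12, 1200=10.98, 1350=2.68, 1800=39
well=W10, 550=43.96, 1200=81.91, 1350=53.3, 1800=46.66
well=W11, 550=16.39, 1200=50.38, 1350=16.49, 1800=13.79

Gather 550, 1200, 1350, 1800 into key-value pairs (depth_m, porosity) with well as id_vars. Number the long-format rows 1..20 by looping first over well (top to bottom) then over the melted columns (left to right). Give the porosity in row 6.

12.49

20 rows total (5 × 4). Row 6: index ⌊(6-1)/4⌋ = 1 into well → W08; (6-1) mod 4 = 1 into the melted columns → 1200.
So row 6 is (W08, 1200, 12.49); porosity = 12.49.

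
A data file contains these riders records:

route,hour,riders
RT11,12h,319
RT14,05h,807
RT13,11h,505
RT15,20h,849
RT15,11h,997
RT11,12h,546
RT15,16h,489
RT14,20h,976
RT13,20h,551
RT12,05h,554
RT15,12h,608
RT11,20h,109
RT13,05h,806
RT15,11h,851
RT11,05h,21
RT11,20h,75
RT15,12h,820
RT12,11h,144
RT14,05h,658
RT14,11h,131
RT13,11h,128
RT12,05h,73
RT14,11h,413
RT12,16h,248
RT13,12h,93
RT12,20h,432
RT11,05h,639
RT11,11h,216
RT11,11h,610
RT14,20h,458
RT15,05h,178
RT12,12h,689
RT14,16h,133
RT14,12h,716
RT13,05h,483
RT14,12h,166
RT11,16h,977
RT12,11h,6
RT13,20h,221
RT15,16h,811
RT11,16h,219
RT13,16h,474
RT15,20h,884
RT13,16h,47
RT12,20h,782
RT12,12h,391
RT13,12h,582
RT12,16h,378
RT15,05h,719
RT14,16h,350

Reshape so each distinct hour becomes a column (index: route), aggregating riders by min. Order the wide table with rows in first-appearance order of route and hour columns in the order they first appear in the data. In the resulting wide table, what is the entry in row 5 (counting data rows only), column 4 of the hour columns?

432

With rows in first-appearance order of route, row 5 is route=RT12. hour columns in first-appearance order: 12h, 05h, 11h, 20h, 16h; column 4 is 20h.
Long rows with route=RT12, hour=20h: min(432, 782) = 432.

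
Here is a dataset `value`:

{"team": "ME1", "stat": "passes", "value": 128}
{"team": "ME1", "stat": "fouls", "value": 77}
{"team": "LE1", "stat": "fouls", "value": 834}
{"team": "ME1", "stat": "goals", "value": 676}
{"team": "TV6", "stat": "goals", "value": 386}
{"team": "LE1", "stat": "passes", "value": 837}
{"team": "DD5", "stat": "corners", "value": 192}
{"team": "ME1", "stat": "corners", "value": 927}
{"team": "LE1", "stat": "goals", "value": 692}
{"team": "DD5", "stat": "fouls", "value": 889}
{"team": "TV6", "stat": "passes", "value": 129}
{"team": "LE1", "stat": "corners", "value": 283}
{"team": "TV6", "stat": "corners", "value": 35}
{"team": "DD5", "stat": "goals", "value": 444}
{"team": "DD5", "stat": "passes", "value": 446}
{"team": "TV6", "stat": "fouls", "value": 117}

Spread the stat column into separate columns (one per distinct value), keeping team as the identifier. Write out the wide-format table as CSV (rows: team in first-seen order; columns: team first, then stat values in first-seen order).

team,passes,fouls,goals,corners
ME1,128,77,676,927
LE1,837,834,692,283
TV6,129,117,386,35
DD5,446,889,444,192

Columns: team plus the 4 distinct stat values (passes, fouls, goals, corners).
For example, row ME1 column passes takes value=128 from the long row (ME1, passes).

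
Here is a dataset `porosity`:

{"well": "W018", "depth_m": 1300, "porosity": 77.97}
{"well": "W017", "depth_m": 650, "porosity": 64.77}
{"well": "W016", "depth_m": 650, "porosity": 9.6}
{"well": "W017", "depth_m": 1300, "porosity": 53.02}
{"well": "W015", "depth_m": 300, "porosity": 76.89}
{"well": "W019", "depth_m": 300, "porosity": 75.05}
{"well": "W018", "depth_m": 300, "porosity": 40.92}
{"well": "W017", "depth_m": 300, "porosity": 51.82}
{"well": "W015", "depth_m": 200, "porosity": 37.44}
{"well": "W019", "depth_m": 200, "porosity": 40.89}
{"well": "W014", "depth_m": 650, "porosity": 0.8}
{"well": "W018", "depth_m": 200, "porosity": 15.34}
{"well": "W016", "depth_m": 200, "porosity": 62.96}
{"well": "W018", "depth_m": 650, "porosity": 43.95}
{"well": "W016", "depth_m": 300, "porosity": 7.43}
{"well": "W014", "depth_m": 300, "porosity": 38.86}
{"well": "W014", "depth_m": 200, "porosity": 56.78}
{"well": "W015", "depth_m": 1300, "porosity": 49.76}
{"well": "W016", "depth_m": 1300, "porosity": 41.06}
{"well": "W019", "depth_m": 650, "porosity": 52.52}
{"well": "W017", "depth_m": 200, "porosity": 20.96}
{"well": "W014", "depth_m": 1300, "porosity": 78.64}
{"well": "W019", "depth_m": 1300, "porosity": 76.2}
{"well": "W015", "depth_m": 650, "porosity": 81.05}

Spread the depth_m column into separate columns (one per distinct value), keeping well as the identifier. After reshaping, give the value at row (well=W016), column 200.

Wide layout: rows indexed by well, columns are the 4 distinct depth_m values (1300, 650, 300, 200).
Cell (well=W016, depth_m=200) draws from the long row where well=W016 and depth_m=200, which has porosity=62.96.

62.96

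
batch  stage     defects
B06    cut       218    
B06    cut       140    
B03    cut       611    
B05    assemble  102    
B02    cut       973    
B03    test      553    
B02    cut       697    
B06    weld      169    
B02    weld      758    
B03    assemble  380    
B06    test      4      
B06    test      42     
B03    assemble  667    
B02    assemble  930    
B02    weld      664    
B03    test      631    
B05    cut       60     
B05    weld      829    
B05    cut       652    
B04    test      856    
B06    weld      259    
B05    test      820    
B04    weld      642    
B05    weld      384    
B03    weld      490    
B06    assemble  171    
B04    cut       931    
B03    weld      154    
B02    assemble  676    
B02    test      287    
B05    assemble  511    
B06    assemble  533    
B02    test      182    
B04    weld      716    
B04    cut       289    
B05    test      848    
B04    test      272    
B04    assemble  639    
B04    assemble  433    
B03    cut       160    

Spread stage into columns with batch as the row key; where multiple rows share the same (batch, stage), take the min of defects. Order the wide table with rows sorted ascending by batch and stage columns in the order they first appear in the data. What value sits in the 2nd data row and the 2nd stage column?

With rows sorted ascending by batch, row 2 is batch=B03. stage columns in first-appearance order: cut, assemble, test, weld; column 2 is assemble.
Long rows with batch=B03, stage=assemble: min(380, 667) = 380.

380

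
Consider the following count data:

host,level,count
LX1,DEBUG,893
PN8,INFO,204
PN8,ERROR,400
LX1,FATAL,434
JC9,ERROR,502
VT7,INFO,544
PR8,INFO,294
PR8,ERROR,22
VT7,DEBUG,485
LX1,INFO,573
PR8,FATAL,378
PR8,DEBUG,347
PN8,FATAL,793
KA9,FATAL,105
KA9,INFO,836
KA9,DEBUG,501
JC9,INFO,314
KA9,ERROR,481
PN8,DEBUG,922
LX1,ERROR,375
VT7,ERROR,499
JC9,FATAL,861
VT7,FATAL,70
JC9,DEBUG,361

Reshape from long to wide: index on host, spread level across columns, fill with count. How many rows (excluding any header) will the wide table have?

6 distinct host values → 6 rows.

6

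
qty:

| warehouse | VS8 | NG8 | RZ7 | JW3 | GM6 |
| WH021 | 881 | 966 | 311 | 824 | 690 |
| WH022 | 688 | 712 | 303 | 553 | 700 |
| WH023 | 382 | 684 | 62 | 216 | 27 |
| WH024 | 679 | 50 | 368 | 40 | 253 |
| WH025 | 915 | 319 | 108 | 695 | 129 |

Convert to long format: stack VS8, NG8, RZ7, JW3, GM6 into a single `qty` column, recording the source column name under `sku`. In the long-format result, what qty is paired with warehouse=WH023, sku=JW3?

Unpivoting turns each (warehouse, wide-column) pair into one long row.
The wide cell at row WH023, column JW3 holds 216, so the long row (WH023, JW3) has qty=216.

216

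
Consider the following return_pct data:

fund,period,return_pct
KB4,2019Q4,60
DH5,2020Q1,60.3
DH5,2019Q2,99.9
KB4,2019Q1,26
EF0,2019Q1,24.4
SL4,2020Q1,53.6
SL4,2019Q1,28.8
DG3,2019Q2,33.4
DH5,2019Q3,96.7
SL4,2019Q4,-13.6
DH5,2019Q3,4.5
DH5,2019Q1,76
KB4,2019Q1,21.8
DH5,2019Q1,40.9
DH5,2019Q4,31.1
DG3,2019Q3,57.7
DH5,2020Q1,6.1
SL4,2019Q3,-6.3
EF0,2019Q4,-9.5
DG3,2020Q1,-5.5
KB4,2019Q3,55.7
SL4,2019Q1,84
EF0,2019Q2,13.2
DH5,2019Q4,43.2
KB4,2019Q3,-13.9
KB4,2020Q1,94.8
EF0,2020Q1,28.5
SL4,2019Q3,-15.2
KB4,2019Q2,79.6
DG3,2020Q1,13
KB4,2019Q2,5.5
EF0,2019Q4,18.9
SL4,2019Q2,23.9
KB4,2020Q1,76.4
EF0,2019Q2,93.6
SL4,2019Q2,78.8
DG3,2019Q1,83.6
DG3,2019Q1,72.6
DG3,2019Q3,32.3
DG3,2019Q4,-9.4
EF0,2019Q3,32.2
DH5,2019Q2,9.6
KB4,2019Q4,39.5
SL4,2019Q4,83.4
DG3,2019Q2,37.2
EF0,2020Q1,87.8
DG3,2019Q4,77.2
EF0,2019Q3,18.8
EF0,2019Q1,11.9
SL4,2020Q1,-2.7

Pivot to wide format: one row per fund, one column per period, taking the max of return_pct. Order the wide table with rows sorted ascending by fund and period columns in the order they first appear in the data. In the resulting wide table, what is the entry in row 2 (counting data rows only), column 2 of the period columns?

60.3

With rows sorted ascending by fund, row 2 is fund=DH5. period columns in first-appearance order: 2019Q4, 2020Q1, 2019Q2, 2019Q1, 2019Q3; column 2 is 2020Q1.
Long rows with fund=DH5, period=2020Q1: max(60.3, 6.1) = 60.3.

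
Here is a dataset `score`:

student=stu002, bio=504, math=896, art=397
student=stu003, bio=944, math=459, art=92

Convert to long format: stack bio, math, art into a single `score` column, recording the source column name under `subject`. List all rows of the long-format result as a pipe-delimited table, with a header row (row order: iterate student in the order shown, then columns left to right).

| student | subject | score |
| stu002 | bio | 504 |
| stu002 | math | 896 |
| stu002 | art | 397 |
| stu003 | bio | 944 |
| stu003 | math | 459 |
| stu003 | art | 92 |

Each (student, column) pair becomes one row: 2 × 3 = 6 rows.
For example, (stu002, bio) → score=504.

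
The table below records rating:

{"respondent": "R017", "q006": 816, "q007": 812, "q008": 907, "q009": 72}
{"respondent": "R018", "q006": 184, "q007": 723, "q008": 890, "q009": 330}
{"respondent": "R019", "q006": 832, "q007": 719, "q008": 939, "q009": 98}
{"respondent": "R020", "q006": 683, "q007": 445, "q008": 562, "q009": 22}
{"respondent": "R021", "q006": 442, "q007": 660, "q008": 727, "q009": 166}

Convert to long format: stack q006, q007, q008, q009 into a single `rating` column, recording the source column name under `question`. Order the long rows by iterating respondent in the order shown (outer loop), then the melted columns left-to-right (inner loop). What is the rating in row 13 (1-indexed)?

20 rows total (5 × 4). Row 13: index ⌊(13-1)/4⌋ = 3 into respondent → R020; (13-1) mod 4 = 0 into the melted columns → q006.
So row 13 is (R020, q006, 683); rating = 683.

683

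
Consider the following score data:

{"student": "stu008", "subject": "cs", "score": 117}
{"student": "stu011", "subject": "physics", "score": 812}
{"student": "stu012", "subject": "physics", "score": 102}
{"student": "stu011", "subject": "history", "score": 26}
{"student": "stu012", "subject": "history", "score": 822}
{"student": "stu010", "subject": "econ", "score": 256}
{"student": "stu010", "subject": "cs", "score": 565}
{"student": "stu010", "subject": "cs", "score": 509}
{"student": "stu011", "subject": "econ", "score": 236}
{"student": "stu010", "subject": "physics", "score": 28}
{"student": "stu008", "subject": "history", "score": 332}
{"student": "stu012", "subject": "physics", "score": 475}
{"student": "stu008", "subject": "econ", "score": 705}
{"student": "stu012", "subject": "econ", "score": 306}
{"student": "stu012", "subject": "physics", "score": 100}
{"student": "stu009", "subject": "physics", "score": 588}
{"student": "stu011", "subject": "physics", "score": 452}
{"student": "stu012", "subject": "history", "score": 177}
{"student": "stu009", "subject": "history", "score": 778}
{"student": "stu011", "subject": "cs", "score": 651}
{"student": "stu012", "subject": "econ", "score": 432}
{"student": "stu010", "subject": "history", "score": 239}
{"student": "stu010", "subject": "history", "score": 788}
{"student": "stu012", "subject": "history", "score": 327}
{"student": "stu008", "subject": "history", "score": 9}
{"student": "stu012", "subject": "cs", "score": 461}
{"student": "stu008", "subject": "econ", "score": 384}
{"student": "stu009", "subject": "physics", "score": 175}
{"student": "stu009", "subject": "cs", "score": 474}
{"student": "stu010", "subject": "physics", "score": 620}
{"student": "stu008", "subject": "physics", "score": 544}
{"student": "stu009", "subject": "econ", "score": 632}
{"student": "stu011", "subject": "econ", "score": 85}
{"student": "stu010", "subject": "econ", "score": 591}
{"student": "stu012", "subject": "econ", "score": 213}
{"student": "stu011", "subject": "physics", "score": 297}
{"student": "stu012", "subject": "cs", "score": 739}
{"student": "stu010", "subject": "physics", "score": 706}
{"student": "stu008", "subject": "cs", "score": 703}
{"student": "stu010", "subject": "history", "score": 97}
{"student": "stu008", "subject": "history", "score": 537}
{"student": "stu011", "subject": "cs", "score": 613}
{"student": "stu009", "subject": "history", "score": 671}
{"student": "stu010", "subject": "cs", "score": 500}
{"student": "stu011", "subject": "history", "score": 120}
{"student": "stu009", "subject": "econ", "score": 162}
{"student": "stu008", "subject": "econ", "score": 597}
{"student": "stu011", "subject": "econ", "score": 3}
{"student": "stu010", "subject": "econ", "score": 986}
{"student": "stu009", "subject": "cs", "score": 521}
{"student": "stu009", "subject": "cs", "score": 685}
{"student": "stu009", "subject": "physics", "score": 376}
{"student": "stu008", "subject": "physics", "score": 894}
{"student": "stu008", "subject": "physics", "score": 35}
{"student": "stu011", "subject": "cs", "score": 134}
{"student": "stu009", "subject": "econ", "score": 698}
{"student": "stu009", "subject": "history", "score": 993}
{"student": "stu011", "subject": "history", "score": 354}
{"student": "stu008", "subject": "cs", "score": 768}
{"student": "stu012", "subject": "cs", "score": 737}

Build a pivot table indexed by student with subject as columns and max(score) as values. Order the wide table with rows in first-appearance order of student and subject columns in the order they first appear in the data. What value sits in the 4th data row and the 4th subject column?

986

With rows in first-appearance order of student, row 4 is student=stu010. subject columns in first-appearance order: cs, physics, history, econ; column 4 is econ.
Long rows with student=stu010, subject=econ: max(256, 591, 986) = 986.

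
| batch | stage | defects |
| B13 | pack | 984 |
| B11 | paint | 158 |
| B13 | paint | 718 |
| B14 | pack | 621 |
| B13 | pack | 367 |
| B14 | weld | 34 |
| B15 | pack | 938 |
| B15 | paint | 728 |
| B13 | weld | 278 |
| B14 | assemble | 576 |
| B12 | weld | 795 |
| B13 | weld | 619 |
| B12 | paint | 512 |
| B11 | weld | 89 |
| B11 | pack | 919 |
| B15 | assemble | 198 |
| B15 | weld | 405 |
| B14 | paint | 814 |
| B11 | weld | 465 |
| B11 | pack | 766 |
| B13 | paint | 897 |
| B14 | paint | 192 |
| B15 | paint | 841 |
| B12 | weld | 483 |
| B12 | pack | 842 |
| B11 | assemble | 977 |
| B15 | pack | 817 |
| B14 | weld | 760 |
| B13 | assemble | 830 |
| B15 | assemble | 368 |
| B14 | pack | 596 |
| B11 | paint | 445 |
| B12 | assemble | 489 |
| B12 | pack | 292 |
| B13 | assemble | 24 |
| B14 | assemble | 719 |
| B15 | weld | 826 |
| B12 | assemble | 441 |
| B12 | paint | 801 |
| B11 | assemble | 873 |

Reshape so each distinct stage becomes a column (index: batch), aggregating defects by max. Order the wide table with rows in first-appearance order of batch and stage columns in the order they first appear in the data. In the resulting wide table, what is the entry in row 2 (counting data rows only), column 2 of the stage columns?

445

With rows in first-appearance order of batch, row 2 is batch=B11. stage columns in first-appearance order: pack, paint, weld, assemble; column 2 is paint.
Long rows with batch=B11, stage=paint: max(158, 445) = 445.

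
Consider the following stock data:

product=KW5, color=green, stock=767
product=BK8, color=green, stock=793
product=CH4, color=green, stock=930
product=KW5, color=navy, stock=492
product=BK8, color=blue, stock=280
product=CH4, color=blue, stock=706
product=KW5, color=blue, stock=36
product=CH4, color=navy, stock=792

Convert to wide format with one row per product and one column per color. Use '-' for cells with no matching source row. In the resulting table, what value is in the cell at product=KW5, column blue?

36

The long row with product=KW5, color=blue has stock=36.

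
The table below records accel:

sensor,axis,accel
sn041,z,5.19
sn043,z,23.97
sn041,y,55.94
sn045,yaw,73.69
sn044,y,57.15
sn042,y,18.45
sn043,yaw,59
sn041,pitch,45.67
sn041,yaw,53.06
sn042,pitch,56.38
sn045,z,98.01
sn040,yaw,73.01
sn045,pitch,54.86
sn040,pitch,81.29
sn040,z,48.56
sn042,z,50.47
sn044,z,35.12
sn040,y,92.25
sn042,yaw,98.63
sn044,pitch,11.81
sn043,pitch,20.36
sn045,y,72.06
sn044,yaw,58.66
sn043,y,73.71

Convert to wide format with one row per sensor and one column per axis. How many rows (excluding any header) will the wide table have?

6

6 distinct sensor values → 6 rows.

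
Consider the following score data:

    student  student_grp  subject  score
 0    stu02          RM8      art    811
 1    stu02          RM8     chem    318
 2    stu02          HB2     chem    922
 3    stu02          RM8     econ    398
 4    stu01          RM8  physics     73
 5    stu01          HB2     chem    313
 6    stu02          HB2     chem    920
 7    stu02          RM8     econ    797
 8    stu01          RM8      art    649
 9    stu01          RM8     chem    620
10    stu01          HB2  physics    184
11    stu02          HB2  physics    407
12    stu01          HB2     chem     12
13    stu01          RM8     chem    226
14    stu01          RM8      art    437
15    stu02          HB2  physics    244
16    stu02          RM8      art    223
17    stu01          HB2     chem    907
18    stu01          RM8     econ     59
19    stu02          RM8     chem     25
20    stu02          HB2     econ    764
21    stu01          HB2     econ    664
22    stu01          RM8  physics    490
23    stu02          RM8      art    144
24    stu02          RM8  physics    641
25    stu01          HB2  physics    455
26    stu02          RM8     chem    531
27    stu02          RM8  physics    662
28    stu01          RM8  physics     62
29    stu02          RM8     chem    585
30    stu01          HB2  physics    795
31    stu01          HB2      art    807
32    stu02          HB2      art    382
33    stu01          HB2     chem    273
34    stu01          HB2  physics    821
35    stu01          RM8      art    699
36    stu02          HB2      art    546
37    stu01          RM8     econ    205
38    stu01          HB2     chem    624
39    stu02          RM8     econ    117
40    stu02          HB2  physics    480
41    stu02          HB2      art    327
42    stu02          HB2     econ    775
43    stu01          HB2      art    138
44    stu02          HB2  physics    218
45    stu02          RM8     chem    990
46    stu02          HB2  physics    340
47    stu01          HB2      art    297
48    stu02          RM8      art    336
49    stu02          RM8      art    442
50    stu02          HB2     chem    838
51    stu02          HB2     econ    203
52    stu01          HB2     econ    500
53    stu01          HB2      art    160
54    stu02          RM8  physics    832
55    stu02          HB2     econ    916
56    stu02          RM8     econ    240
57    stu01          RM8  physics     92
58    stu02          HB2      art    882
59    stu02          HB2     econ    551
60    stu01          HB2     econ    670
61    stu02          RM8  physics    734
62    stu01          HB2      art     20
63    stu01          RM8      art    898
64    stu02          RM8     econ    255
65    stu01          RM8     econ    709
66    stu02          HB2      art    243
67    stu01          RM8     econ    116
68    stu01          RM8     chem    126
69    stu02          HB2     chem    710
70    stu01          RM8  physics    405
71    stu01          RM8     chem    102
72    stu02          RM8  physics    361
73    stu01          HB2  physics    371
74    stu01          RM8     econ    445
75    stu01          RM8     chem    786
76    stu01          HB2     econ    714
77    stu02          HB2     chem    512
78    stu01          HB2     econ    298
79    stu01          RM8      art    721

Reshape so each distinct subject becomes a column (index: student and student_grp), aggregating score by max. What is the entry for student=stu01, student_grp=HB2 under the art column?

Rows with student=stu01, student_grp=HB2 and subject=art: score values are 807, 138, 297, 160, 20.
max(807, 138, 297, 160, 20) = 807.

807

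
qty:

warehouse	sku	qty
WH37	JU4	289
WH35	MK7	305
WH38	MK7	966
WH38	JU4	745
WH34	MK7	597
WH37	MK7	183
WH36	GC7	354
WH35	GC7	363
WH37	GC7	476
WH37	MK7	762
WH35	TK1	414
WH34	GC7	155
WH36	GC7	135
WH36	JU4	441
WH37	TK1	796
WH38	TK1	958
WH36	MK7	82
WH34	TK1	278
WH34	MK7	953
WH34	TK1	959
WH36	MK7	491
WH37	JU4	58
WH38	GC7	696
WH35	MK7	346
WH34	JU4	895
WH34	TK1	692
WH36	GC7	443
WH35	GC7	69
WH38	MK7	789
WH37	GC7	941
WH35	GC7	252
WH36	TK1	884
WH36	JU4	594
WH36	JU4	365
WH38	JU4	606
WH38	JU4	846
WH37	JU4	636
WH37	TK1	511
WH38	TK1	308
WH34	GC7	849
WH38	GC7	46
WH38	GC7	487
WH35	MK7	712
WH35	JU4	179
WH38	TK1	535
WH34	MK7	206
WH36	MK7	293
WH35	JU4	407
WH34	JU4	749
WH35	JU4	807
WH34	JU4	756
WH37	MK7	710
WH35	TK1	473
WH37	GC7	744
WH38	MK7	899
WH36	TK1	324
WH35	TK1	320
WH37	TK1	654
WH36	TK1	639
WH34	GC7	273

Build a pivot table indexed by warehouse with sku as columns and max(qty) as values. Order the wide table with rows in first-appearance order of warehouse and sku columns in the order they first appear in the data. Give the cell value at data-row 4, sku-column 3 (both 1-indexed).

With rows in first-appearance order of warehouse, row 4 is warehouse=WH34. sku columns in first-appearance order: JU4, MK7, GC7, TK1; column 3 is GC7.
Long rows with warehouse=WH34, sku=GC7: max(155, 849, 273) = 849.

849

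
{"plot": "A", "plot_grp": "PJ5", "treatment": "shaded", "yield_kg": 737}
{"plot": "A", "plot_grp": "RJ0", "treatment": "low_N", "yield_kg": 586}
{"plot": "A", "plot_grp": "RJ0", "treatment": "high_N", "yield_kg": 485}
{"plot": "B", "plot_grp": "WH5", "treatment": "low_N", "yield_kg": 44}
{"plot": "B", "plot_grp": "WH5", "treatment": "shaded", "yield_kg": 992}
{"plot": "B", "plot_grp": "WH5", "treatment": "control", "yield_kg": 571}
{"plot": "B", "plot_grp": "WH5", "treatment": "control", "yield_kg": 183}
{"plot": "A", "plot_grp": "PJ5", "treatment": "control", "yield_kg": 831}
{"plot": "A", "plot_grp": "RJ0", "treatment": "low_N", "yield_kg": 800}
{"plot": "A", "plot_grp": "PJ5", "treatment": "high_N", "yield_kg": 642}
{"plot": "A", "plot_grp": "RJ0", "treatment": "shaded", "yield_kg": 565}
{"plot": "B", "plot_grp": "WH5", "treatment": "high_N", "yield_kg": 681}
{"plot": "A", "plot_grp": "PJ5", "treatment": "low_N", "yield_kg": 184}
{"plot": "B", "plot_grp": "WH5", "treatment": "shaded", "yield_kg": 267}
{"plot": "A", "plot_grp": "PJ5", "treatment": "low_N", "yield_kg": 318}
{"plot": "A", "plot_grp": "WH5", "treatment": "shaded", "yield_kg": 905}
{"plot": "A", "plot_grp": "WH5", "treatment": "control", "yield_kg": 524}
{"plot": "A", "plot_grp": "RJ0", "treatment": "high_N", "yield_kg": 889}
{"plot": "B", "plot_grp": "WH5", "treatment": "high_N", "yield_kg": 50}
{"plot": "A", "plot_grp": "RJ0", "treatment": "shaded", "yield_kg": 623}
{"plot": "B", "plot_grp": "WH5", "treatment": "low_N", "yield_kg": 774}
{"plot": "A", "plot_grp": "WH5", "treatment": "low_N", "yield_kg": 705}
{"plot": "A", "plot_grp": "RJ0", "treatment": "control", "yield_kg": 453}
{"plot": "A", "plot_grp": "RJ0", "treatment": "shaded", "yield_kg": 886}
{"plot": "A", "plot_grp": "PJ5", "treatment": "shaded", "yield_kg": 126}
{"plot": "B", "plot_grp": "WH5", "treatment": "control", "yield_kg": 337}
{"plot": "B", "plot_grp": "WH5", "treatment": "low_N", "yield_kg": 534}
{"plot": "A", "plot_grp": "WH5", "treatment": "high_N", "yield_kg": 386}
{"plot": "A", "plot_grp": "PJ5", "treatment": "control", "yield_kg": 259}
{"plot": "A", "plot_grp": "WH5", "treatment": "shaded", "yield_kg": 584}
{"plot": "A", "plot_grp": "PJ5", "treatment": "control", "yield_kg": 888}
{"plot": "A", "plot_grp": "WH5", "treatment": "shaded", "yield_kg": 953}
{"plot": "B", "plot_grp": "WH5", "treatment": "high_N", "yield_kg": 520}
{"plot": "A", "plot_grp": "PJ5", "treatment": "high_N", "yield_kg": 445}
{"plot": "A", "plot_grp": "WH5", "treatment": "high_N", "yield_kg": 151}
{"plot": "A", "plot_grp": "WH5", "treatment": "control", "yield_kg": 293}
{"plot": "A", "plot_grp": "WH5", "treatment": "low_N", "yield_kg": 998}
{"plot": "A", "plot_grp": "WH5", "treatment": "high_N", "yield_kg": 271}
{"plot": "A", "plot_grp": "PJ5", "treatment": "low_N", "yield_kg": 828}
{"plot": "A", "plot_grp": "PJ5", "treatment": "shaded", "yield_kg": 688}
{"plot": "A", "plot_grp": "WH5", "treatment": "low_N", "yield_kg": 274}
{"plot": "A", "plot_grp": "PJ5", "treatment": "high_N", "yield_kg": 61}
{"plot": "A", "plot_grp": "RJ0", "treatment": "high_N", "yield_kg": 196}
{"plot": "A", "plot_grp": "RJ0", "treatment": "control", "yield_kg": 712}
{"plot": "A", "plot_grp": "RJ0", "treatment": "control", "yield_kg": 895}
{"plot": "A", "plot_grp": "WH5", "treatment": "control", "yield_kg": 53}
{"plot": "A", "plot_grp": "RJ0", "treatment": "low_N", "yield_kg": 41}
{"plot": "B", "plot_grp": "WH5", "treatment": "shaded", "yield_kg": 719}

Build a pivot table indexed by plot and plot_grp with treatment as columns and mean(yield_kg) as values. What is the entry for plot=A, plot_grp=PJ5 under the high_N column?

Rows with plot=A, plot_grp=PJ5 and treatment=high_N: yield_kg values are 642, 445, 61.
(642 + 445 + 61) / 3 = 382.67.

382.67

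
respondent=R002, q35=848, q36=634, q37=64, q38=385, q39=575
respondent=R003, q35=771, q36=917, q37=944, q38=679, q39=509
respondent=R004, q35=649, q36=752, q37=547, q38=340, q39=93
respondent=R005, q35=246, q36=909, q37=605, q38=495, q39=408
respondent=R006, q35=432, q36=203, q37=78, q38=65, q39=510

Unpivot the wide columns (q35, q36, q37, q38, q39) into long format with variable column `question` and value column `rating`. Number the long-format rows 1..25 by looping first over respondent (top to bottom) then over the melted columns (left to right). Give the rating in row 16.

246

25 rows total (5 × 5). Row 16: index ⌊(16-1)/5⌋ = 3 into respondent → R005; (16-1) mod 5 = 0 into the melted columns → q35.
So row 16 is (R005, q35, 246); rating = 246.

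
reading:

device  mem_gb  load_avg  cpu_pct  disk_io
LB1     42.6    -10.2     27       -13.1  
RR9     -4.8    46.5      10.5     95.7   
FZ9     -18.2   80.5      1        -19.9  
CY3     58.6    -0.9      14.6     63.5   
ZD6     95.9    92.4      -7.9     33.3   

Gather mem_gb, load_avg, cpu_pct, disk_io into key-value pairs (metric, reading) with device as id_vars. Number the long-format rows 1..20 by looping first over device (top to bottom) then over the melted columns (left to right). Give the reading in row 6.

20 rows total (5 × 4). Row 6: index ⌊(6-1)/4⌋ = 1 into device → RR9; (6-1) mod 4 = 1 into the melted columns → load_avg.
So row 6 is (RR9, load_avg, 46.5); reading = 46.5.

46.5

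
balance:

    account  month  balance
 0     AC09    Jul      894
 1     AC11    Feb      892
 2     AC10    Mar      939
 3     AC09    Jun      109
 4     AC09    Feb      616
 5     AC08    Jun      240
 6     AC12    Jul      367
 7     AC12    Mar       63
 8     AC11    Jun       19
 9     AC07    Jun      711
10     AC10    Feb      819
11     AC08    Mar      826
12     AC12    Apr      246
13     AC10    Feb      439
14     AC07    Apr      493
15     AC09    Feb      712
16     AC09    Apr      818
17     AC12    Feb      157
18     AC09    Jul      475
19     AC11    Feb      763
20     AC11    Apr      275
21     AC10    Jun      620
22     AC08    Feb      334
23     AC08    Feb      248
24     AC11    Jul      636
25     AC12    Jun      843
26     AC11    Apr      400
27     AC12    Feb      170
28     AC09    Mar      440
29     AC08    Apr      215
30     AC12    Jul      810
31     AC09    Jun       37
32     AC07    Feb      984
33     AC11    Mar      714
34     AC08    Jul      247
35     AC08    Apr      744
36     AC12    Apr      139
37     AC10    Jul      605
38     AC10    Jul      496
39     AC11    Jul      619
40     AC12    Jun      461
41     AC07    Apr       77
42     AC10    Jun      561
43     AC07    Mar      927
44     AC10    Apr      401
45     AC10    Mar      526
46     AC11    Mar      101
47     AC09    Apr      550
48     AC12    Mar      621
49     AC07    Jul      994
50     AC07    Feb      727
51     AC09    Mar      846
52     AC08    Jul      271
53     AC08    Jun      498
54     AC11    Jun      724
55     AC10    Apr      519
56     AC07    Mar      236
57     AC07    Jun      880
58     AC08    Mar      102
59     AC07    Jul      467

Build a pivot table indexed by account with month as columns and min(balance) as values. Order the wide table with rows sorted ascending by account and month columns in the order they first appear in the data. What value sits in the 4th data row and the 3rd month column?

With rows sorted ascending by account, row 4 is account=AC10. month columns in first-appearance order: Jul, Feb, Mar, Jun, Apr; column 3 is Mar.
Long rows with account=AC10, month=Mar: min(939, 526) = 526.

526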